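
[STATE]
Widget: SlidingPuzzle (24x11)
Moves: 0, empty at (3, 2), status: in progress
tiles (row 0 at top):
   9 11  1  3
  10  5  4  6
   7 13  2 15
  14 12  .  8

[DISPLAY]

┌────┬────┬────┬────┐   
│  9 │ 11 │  1 │  3 │   
├────┼────┼────┼────┤   
│ 10 │  5 │  4 │  6 │   
├────┼────┼────┼────┤   
│  7 │ 13 │  2 │ 15 │   
├────┼────┼────┼────┤   
│ 14 │ 12 │    │  8 │   
└────┴────┴────┴────┘   
Moves: 0                
                        


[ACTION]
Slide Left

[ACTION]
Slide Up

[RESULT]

┌────┬────┬────┬────┐   
│  9 │ 11 │  1 │  3 │   
├────┼────┼────┼────┤   
│ 10 │  5 │  4 │  6 │   
├────┼────┼────┼────┤   
│  7 │ 13 │  2 │ 15 │   
├────┼────┼────┼────┤   
│ 14 │ 12 │  8 │    │   
└────┴────┴────┴────┘   
Moves: 1                
                        


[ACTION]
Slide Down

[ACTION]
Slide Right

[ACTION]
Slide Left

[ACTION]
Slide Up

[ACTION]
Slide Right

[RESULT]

┌────┬────┬────┬────┐   
│  9 │ 11 │  1 │  3 │   
├────┼────┼────┼────┤   
│ 10 │  5 │  4 │  6 │   
├────┼────┼────┼────┤   
│  7 │ 13 │  2 │ 15 │   
├────┼────┼────┼────┤   
│ 14 │ 12 │    │  8 │   
└────┴────┴────┴────┘   
Moves: 6                
                        


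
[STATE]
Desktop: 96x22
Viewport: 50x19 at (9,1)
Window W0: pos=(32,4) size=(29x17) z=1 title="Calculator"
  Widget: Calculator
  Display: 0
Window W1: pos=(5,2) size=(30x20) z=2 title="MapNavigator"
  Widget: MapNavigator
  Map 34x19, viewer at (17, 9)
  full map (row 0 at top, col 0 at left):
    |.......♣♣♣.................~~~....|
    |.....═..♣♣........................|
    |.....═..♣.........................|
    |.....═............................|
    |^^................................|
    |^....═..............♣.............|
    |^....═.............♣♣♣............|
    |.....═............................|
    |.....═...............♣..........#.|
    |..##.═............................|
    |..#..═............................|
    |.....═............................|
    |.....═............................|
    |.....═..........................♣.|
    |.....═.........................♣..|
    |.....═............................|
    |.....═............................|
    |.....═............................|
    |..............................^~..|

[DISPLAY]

                                                  
━━━━━━━━━━━━━━━━━━━━━━━━━┓                        
pNavigator               ┃                        
─────────────────────────┨━━━━━━━━━━━━━━━━━━━━━━━━
..♣♣.....................┃alculator               
..♣......................┃────────────────────────
.........................┃                        
.........................┃──┬───┬───┬───┐         
..............♣..........┃7 │ 8 │ 9 │ ÷ │         
.............♣♣♣.........┃──┼───┼───┼───┤         
.........................┃4 │ 5 │ 6 │ × │         
...............♣.........┃──┼───┼───┼───┤         
...........@.............┃1 │ 2 │ 3 │ - │         
.........................┃──┼───┼───┼───┤         
.........................┃0 │ . │ = │ + │         
.........................┃──┼───┼───┼───┤         
.........................┃C │ MC│ MR│ M+│         
.........................┃──┴───┴───┴───┘         
.........................┃                        


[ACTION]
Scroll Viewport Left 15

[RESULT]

                                                  
     ┏━━━━━━━━━━━━━━━━━━━━━━━━━━━━┓               
     ┃ MapNavigator               ┃               
     ┠────────────────────────────┨━━━━━━━━━━━━━━━
     ┃..═..♣♣.....................┃alculator      
     ┃..═..♣......................┃───────────────
     ┃..═.........................┃               
     ┃............................┃──┬───┬───┬───┐
     ┃..═..............♣..........┃7 │ 8 │ 9 │ ÷ │
     ┃..═.............♣♣♣.........┃──┼───┼───┼───┤
     ┃..═.........................┃4 │ 5 │ 6 │ × │
     ┃..═...............♣.........┃──┼───┼───┼───┤
     ┃#.═...........@.............┃1 │ 2 │ 3 │ - │
     ┃..═.........................┃──┼───┼───┼───┤
     ┃..═.........................┃0 │ . │ = │ + │
     ┃..═.........................┃──┼───┼───┼───┤
     ┃..═.........................┃C │ MC│ MR│ M+│
     ┃..═.........................┃──┴───┴───┴───┘
     ┃..═.........................┃               


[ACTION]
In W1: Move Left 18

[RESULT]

                                                  
     ┏━━━━━━━━━━━━━━━━━━━━━━━━━━━━┓               
     ┃ MapNavigator               ┃               
     ┠────────────────────────────┨━━━━━━━━━━━━━━━
     ┃              .....═..♣♣....┃alculator      
     ┃              .....═..♣.....┃───────────────
     ┃              .....═........┃               
     ┃              ^^............┃──┬───┬───┬───┐
     ┃              ^....═........┃7 │ 8 │ 9 │ ÷ │
     ┃              ^....═........┃──┼───┼───┼───┤
     ┃              .....═........┃4 │ 5 │ 6 │ × │
     ┃              .....═........┃──┼───┼───┼───┤
     ┃              @.##.═........┃1 │ 2 │ 3 │ - │
     ┃              ..#..═........┃──┼───┼───┼───┤
     ┃              .....═........┃0 │ . │ = │ + │
     ┃              .....═........┃──┼───┼───┼───┤
     ┃              .....═........┃C │ MC│ MR│ M+│
     ┃              .....═........┃──┴───┴───┴───┘
     ┃              .....═........┃               


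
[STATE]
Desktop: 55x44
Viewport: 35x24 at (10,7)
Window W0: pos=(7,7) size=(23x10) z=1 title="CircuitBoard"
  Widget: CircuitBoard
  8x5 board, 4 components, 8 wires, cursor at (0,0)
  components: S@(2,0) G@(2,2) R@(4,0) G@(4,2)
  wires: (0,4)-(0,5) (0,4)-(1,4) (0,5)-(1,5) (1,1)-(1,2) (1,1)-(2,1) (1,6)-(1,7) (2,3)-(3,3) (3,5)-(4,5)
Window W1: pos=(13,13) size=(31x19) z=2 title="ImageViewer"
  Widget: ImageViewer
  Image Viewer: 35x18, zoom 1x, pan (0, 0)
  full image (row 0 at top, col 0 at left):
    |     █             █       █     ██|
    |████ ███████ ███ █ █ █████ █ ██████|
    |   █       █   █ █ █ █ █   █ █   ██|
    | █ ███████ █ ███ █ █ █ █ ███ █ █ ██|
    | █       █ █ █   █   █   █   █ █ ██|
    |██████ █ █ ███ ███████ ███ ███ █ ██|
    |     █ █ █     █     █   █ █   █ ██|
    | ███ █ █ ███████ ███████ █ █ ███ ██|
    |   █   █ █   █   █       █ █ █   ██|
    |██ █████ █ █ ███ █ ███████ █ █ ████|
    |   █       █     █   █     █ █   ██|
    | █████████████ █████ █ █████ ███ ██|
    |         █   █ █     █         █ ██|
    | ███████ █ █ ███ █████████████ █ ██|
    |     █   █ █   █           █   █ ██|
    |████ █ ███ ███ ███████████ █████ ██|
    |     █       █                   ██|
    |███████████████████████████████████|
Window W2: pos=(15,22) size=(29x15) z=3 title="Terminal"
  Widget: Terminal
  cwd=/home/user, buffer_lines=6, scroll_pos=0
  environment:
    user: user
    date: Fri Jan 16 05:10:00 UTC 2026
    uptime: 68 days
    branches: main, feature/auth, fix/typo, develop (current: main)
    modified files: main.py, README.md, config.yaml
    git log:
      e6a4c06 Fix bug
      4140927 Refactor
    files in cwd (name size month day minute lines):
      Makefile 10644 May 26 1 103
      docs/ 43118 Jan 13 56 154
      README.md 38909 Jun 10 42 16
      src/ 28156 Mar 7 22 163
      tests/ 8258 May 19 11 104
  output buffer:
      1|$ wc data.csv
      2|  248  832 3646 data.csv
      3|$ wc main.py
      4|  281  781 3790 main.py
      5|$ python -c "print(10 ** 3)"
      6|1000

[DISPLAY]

━━━━━━━━━━━━━━━━━━━┓               
ircuitBoard        ┃               
───────────────────┨               
 0 1 2 3 4 5 6 7   ┃               
 [.]              ·┃               
                  │┃               
   ┏━━━━━━━━━━━━━━━━━━━━━━━━━━━━━┓ 
   ┃ ImageViewer                 ┃ 
  S┠─────────────────────────────┨ 
━━━┃     █             █       █ ┃ 
   ┃████ ███████ ███ █ █ █████ █ ┃ 
   ┃   █       █   █ █ █ █ █   █ ┃ 
   ┃ █ ███████ █ ███ █ █ █ █ ███ ┃ 
   ┃ █       █ █ █   █   █   █   ┃ 
   ┃██████ █ █ ███ ███████ ███ ██┃ 
   ┃ ┏━━━━━━━━━━━━━━━━━━━━━━━━━━━┓ 
   ┃ ┃ Terminal                  ┃ 
   ┃ ┠───────────────────────────┨ 
   ┃█┃$ wc data.csv              ┃ 
   ┃ ┃  248  832 3646 data.csv   ┃ 
   ┃ ┃$ wc main.py               ┃ 
   ┃ ┃  281  781 3790 main.py    ┃ 
   ┃ ┃$ python -c "print(10 ** 3)┃ 
   ┃ ┃1000                       ┃ 


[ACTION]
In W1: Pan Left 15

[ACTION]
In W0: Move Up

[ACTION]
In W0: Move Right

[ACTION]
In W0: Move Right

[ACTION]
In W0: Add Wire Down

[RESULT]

━━━━━━━━━━━━━━━━━━━┓               
ircuitBoard        ┃               
───────────────────┨               
 0 1 2 3 4 5 6 7   ┃               
         [.]      ·┃               
          │       │┃               
   ┏━━━━━━━━━━━━━━━━━━━━━━━━━━━━━┓ 
   ┃ ImageViewer                 ┃ 
  S┠─────────────────────────────┨ 
━━━┃     █             █       █ ┃ 
   ┃████ ███████ ███ █ █ █████ █ ┃ 
   ┃   █       █   █ █ █ █ █   █ ┃ 
   ┃ █ ███████ █ ███ █ █ █ █ ███ ┃ 
   ┃ █       █ █ █   █   █   █   ┃ 
   ┃██████ █ █ ███ ███████ ███ ██┃ 
   ┃ ┏━━━━━━━━━━━━━━━━━━━━━━━━━━━┓ 
   ┃ ┃ Terminal                  ┃ 
   ┃ ┠───────────────────────────┨ 
   ┃█┃$ wc data.csv              ┃ 
   ┃ ┃  248  832 3646 data.csv   ┃ 
   ┃ ┃$ wc main.py               ┃ 
   ┃ ┃  281  781 3790 main.py    ┃ 
   ┃ ┃$ python -c "print(10 ** 3)┃ 
   ┃ ┃1000                       ┃ 


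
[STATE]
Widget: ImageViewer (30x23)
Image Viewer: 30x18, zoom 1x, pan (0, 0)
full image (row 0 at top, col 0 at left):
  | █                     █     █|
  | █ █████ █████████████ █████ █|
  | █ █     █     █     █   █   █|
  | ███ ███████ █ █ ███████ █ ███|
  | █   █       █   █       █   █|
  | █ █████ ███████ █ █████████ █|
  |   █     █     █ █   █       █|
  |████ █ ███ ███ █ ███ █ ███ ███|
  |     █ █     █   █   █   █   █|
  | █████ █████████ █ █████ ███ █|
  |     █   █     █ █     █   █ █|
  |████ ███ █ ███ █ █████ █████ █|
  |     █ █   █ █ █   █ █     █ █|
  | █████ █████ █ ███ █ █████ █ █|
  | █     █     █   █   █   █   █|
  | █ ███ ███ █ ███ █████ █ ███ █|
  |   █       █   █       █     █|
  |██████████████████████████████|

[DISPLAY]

 █                     █     █
 █ █████ █████████████ █████ █
 █ █     █     █     █   █   █
 ███ ███████ █ █ ███████ █ ███
 █   █       █   █       █   █
 █ █████ ███████ █ █████████ █
   █     █     █ █   █       █
████ █ ███ ███ █ ███ █ ███ ███
     █ █     █   █   █   █   █
 █████ █████████ █ █████ ███ █
     █   █     █ █     █   █ █
████ ███ █ ███ █ █████ █████ █
     █ █   █ █ █   █ █     █ █
 █████ █████ █ ███ █ █████ █ █
 █     █     █   █   █   █   █
 █ ███ ███ █ ███ █████ █ ███ █
   █       █   █       █     █
██████████████████████████████
                              
                              
                              
                              
                              


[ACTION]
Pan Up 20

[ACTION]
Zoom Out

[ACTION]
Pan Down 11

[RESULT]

████ ███ █ ███ █ █████ █████ █
     █ █   █ █ █   █ █     █ █
 █████ █████ █ ███ █ █████ █ █
 █     █     █   █   █   █   █
 █ ███ ███ █ ███ █████ █ ███ █
   █       █   █       █     █
██████████████████████████████
                              
                              
                              
                              
                              
                              
                              
                              
                              
                              
                              
                              
                              
                              
                              
                              


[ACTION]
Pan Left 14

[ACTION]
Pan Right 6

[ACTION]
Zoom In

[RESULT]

██████████  ██████████████  ██
██          ██          ██  ██
██          ██          ██  ██
██  ██  ██████  ██████  ██  ██
██  ██  ██████  ██████  ██  ██
    ██  ██          ██      ██
    ██  ██          ██      ██
██████  ██████████████████  ██
██████  ██████████████████  ██
    ██      ██          ██  ██
    ██      ██          ██  ██
██  ██████  ██  ██████  ██  ██
██  ██████  ██  ██████  ██  ██
    ██  ██      ██  ██  ██    
    ██  ██      ██  ██  ██    
██████  ██████████  ██  ██████
██████  ██████████  ██  ██████
        ██          ██      ██
        ██          ██      ██
██████  ██████  ██  ██████  ██
██████  ██████  ██  ██████  ██
██              ██      ██    
██              ██      ██    


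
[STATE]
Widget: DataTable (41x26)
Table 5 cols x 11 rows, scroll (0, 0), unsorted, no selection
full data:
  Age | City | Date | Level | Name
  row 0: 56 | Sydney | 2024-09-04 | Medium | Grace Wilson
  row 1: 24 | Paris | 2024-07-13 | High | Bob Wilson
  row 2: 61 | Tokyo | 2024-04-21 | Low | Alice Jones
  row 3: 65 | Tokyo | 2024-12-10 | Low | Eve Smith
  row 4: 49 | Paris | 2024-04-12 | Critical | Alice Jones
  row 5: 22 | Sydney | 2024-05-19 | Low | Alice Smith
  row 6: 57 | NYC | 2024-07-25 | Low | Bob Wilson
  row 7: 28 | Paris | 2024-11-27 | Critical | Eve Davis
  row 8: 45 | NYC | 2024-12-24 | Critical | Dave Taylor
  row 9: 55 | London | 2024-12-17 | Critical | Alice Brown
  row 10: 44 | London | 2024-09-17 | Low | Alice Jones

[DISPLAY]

Age│City  │Date      │Level   │Name      
───┼──────┼──────────┼────────┼──────────
56 │Sydney│2024-09-04│Medium  │Grace Wils
24 │Paris │2024-07-13│High    │Bob Wilson
61 │Tokyo │2024-04-21│Low     │Alice Jone
65 │Tokyo │2024-12-10│Low     │Eve Smith 
49 │Paris │2024-04-12│Critical│Alice Jone
22 │Sydney│2024-05-19│Low     │Alice Smit
57 │NYC   │2024-07-25│Low     │Bob Wilson
28 │Paris │2024-11-27│Critical│Eve Davis 
45 │NYC   │2024-12-24│Critical│Dave Taylo
55 │London│2024-12-17│Critical│Alice Brow
44 │London│2024-09-17│Low     │Alice Jone
                                         
                                         
                                         
                                         
                                         
                                         
                                         
                                         
                                         
                                         
                                         
                                         
                                         


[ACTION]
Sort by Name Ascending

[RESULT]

Age│City  │Date      │Level   │Name      
───┼──────┼──────────┼────────┼──────────
55 │London│2024-12-17│Critical│Alice Brow
61 │Tokyo │2024-04-21│Low     │Alice Jone
49 │Paris │2024-04-12│Critical│Alice Jone
44 │London│2024-09-17│Low     │Alice Jone
22 │Sydney│2024-05-19│Low     │Alice Smit
24 │Paris │2024-07-13│High    │Bob Wilson
57 │NYC   │2024-07-25│Low     │Bob Wilson
45 │NYC   │2024-12-24│Critical│Dave Taylo
28 │Paris │2024-11-27│Critical│Eve Davis 
65 │Tokyo │2024-12-10│Low     │Eve Smith 
56 │Sydney│2024-09-04│Medium  │Grace Wils
                                         
                                         
                                         
                                         
                                         
                                         
                                         
                                         
                                         
                                         
                                         
                                         
                                         


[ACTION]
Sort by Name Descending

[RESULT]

Age│City  │Date      │Level   │Name      
───┼──────┼──────────┼────────┼──────────
56 │Sydney│2024-09-04│Medium  │Grace Wils
65 │Tokyo │2024-12-10│Low     │Eve Smith 
28 │Paris │2024-11-27│Critical│Eve Davis 
45 │NYC   │2024-12-24│Critical│Dave Taylo
24 │Paris │2024-07-13│High    │Bob Wilson
57 │NYC   │2024-07-25│Low     │Bob Wilson
22 │Sydney│2024-05-19│Low     │Alice Smit
61 │Tokyo │2024-04-21│Low     │Alice Jone
49 │Paris │2024-04-12│Critical│Alice Jone
44 │London│2024-09-17│Low     │Alice Jone
55 │London│2024-12-17│Critical│Alice Brow
                                         
                                         
                                         
                                         
                                         
                                         
                                         
                                         
                                         
                                         
                                         
                                         
                                         


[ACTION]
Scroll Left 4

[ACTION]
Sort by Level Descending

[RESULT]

Age│City  │Date      │Level  ▼│Name      
───┼──────┼──────────┼────────┼──────────
56 │Sydney│2024-09-04│Medium  │Grace Wils
65 │Tokyo │2024-12-10│Low     │Eve Smith 
57 │NYC   │2024-07-25│Low     │Bob Wilson
22 │Sydney│2024-05-19│Low     │Alice Smit
61 │Tokyo │2024-04-21│Low     │Alice Jone
44 │London│2024-09-17│Low     │Alice Jone
24 │Paris │2024-07-13│High    │Bob Wilson
28 │Paris │2024-11-27│Critical│Eve Davis 
45 │NYC   │2024-12-24│Critical│Dave Taylo
49 │Paris │2024-04-12│Critical│Alice Jone
55 │London│2024-12-17│Critical│Alice Brow
                                         
                                         
                                         
                                         
                                         
                                         
                                         
                                         
                                         
                                         
                                         
                                         
                                         


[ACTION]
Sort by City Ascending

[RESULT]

Age│City ▲│Date      │Level   │Name      
───┼──────┼──────────┼────────┼──────────
44 │London│2024-09-17│Low     │Alice Jone
55 │London│2024-12-17│Critical│Alice Brow
57 │NYC   │2024-07-25│Low     │Bob Wilson
45 │NYC   │2024-12-24│Critical│Dave Taylo
24 │Paris │2024-07-13│High    │Bob Wilson
28 │Paris │2024-11-27│Critical│Eve Davis 
49 │Paris │2024-04-12│Critical│Alice Jone
56 │Sydney│2024-09-04│Medium  │Grace Wils
22 │Sydney│2024-05-19│Low     │Alice Smit
65 │Tokyo │2024-12-10│Low     │Eve Smith 
61 │Tokyo │2024-04-21│Low     │Alice Jone
                                         
                                         
                                         
                                         
                                         
                                         
                                         
                                         
                                         
                                         
                                         
                                         
                                         


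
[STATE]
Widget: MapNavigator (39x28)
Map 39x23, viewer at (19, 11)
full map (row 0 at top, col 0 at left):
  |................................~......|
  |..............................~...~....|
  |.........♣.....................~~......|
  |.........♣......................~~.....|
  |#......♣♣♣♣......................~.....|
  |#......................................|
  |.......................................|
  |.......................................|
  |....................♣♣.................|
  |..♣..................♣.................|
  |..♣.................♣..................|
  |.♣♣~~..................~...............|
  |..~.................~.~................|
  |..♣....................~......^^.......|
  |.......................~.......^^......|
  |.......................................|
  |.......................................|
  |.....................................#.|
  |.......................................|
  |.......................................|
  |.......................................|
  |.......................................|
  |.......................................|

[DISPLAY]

                                       
                                       
                                       
................................~......
..............................~...~....
.........♣.....................~~......
.........♣......................~~.....
#......♣♣♣♣......................~.....
#......................................
.......................................
.......................................
....................♣♣.................
..♣..................♣.................
..♣.................♣..................
.♣♣~~..............@...~...............
..~.................~.~................
..♣....................~......^^.......
.......................~.......^^......
.......................................
.......................................
.....................................#.
.......................................
.......................................
.......................................
.......................................
.......................................
                                       
                                       


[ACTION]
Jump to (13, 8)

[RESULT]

                                       
                                       
                                       
                                       
                                       
                                       
      ................................~
      ..............................~..
      .........♣.....................~~
      .........♣......................~
      #......♣♣♣♣......................
      #................................
      .................................
      .................................
      .............@......♣♣...........
      ..♣..................♣...........
      ..♣.................♣............
      .♣♣~~..................~.........
      ..~.................~.~..........
      ..♣....................~......^^.
      .......................~.......^^
      .................................
      .................................
      .................................
      .................................
      .................................
      .................................
      .................................


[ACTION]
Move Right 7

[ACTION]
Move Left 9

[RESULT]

                                       
                                       
                                       
                                       
                                       
                                       
        ...............................
        ..............................~
        .........♣.....................
        .........♣.....................
        #......♣♣♣♣....................
        #..............................
        ...............................
        ...............................
        ...........@........♣♣.........
        ..♣..................♣.........
        ..♣.................♣..........
        .♣♣~~..................~.......
        ..~.................~.~........
        ..♣....................~......^
        .......................~.......
        ...............................
        ...............................
        ...............................
        ...............................
        ...............................
        ...............................
        ...............................


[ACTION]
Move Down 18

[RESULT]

        ....................♣♣.........
        ..♣..................♣.........
        ..♣.................♣..........
        .♣♣~~..................~.......
        ..~.................~.~........
        ..♣....................~......^
        .......................~.......
        ...............................
        ...............................
        ...............................
        ...............................
        ...............................
        ...............................
        ...............................
        ...........@...................
                                       
                                       
                                       
                                       
                                       
                                       
                                       
                                       
                                       
                                       
                                       
                                       
                                       


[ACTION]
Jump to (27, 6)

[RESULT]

                                       
                                       
                                       
                                       
                                       
                                       
                                       
                                       
........................~......        
......................~...~....        
.♣.....................~~......        
.♣......................~~.....        
♣♣♣......................~.....        
...............................        
...................@...........        
...............................        
............♣♣.................        
.............♣.................        
............♣..................        
...............~...............        
............~.~................        
...............~......^^.......        
...............~.......^^......        
...............................        
...............................        
.............................#.        
...............................        
...............................        


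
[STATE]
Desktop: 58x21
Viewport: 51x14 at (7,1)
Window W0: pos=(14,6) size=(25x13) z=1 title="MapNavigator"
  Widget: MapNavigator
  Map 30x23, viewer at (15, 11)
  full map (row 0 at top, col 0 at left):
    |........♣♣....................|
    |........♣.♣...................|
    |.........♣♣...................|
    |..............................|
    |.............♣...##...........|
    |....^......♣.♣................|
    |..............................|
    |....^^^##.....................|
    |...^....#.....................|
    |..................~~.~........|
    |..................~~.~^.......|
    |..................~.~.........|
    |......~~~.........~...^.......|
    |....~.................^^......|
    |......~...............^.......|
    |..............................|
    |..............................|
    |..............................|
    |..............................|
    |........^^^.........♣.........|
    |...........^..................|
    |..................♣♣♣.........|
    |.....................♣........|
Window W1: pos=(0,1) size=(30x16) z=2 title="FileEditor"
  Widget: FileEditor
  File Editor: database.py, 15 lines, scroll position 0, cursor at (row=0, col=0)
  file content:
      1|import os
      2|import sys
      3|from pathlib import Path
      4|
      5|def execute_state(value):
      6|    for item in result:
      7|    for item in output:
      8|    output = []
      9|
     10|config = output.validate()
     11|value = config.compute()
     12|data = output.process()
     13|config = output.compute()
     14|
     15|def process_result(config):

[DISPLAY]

━━━━━━━━━━━━━━━━━━━━━━┓                            
ditor                 ┃                            
──────────────────────┨                            
 os                  ▲┃                            
 sys                 █┃                            
athlib import Path   ░┃━━━━━━━━┓                   
                     ░┃        ┃                   
ecute_state(value):  ░┃────────┨                   
r item in result:    ░┃........┃                   
r item in output:    ░┃........┃                   
tput = []            ░┃~.~.....┃                   
                     ░┃~.~^....┃                   
 = output.validate() ░┃.~......┃                   
= config.compute()   ░┃...^....┃                   


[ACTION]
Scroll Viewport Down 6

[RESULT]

                     ░┃        ┃                   
ecute_state(value):  ░┃────────┨                   
r item in result:    ░┃........┃                   
r item in output:    ░┃........┃                   
tput = []            ░┃~.~.....┃                   
                     ░┃~.~^....┃                   
 = output.validate() ░┃.~......┃                   
= config.compute()   ░┃...^....┃                   
 output.process()    ▼┃...^^...┃                   
━━━━━━━━━━━━━━━━━━━━━━┛...^....┃                   
       ┃.......................┃                   
       ┗━━━━━━━━━━━━━━━━━━━━━━━┛                   
                                                   
                                                   


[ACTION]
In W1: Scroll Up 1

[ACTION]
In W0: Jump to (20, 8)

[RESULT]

                     ░┃        ┃                   
ecute_state(value):  ░┃────────┨                   
r item in result:    ░┃......  ┃                   
r item in output:    ░┃......  ┃                   
tput = []            ░┃......  ┃                   
                     ░┃......  ┃                   
 = output.validate() ░┃......  ┃                   
= config.compute()   ░┃......  ┃                   
 output.process()    ▼┃......  ┃                   
━━━━━━━━━━━━━━━━━━━━━━┛......  ┃                   
       ┃.........~...^.......  ┃                   
       ┗━━━━━━━━━━━━━━━━━━━━━━━┛                   
                                                   
                                                   


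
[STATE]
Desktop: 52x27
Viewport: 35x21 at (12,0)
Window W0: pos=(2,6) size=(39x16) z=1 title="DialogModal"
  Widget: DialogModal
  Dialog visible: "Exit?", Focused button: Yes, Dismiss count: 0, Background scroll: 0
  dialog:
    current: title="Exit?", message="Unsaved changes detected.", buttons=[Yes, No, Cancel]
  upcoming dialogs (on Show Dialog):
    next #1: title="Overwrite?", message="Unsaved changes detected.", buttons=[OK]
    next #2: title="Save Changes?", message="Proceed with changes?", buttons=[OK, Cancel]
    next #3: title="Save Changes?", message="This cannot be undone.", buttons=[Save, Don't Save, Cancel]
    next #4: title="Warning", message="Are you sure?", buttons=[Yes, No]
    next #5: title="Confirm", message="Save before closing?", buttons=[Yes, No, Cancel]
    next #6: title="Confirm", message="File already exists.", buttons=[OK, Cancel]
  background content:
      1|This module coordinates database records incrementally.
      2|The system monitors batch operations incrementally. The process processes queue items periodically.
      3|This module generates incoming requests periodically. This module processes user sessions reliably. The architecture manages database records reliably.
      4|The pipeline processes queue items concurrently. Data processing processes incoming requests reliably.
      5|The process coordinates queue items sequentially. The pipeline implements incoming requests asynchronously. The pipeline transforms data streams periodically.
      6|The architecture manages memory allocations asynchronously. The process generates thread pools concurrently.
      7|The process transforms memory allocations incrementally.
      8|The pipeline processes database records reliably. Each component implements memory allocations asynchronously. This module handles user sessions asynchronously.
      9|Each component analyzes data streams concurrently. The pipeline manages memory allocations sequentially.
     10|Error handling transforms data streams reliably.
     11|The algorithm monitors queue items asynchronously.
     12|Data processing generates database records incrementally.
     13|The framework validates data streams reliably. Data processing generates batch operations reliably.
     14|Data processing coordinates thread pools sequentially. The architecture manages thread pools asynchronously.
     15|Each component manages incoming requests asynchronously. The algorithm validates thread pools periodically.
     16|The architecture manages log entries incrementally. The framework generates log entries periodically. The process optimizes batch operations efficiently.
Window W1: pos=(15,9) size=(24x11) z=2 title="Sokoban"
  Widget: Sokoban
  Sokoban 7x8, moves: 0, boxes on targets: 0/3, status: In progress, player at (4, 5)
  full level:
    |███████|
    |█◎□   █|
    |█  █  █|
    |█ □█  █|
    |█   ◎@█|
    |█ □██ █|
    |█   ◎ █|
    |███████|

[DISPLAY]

                                   
                                   
                                   
                                   
                                   
                                   
━━━━━━━━━━━━━━━━━━━━━━━━━━━━┓      
dal                         ┃      
────────────────────────────┨      
le ┏━━━━━━━━━━━━━━━━━━━━━━┓o┃      
m m┃ Sokoban              ┃ ┃      
le ┠──────────────────────┨s┃      
───┃███████               ┃o┃      
   ┃█◎□   █               ┃s┃      
ave┃█  █  █               ┃c┃      
[Ye┃█ □█  █               ┃t┃      
───┃█   ◎@█               ┃r┃      
one┃█ □██ █               ┃ ┃      
dli┃█   ◎ █               ┃m┃      
ith┗━━━━━━━━━━━━━━━━━━━━━━┛s┃      
essing generates database re┃      


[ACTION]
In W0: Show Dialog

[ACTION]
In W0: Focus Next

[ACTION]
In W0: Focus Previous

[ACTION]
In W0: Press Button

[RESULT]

                                   
                                   
                                   
                                   
                                   
                                   
━━━━━━━━━━━━━━━━━━━━━━━━━━━━┓      
dal                         ┃      
────────────────────────────┨      
le ┏━━━━━━━━━━━━━━━━━━━━━━┓o┃      
m m┃ Sokoban              ┃ ┃      
le ┠──────────────────────┨s┃      
ine┃███████               ┃o┃      
ss ┃█◎□   █               ┃s┃      
tec┃█  █  █               ┃c┃      
ss ┃█ □█  █               ┃t┃      
ine┃█   ◎@█               ┃r┃      
one┃█ □██ █               ┃ ┃      
dli┃█   ◎ █               ┃m┃      
ith┗━━━━━━━━━━━━━━━━━━━━━━┛s┃      
essing generates database re┃      
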